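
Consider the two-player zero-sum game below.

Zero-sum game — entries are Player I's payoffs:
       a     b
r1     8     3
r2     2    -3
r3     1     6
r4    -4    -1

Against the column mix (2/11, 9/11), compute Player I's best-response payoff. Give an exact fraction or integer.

56/11

r1: (8)·(2/11) + (3)·(9/11) = 43/11.
r2: (2)·(2/11) + (-3)·(9/11) = -23/11.
r3: (1)·(2/11) + (6)·(9/11) = 56/11.
r4: (-4)·(2/11) + (-1)·(9/11) = -17/11.
The best pure response is r3 with expected payoff 56/11.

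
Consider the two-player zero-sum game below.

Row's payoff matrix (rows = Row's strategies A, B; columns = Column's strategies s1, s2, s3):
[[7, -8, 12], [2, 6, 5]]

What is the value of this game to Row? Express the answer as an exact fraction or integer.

58/19

Column s3 is strictly dominated by s1 for Column (it gives Row more in every row).
The remaining 2×2 game on (A, B) × (s1, s2) has no saddle point. Let Row play A with probability p; indifference gives 7p + 2(1−p) = −8p + 6(1−p), so p = 4/19.
Similarly Column's optimal q on s1 is 14/19, and the value is 7·(14/19) + (-8)·(5/19) = 58/19.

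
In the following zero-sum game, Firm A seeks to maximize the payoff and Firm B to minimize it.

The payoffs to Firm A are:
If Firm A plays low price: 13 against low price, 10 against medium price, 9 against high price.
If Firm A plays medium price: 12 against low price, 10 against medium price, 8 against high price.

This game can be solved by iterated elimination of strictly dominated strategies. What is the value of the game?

Column low price is strictly dominated by medium price for Firm B (10<13, 10<12); eliminate low price.
Column medium price is strictly dominated by high price for Firm B (9<10, 8<10); eliminate medium price.
Row medium price is strictly dominated by row low price (9>8); eliminate medium price.
Only (low price, high price) remains, with payoff 9.

9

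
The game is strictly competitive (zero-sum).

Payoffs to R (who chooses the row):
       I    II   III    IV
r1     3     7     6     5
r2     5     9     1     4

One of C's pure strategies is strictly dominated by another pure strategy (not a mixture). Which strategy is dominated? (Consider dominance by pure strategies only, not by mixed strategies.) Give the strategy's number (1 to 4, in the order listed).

C prefers columns that give R less. Compare II with I: 3 < 7, 5 < 9.
So I strictly dominates II for C; II is strictly dominated.

2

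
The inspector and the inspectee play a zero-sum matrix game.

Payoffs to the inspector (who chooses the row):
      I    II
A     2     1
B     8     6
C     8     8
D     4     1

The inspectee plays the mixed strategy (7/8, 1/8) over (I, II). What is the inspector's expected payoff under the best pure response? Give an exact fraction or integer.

A: (2)·(7/8) + (1)·(1/8) = 15/8.
B: (8)·(7/8) + (6)·(1/8) = 31/4.
C: (8)·(7/8) + (8)·(1/8) = 8.
D: (4)·(7/8) + (1)·(1/8) = 29/8.
The best pure response is C with expected payoff 8.

8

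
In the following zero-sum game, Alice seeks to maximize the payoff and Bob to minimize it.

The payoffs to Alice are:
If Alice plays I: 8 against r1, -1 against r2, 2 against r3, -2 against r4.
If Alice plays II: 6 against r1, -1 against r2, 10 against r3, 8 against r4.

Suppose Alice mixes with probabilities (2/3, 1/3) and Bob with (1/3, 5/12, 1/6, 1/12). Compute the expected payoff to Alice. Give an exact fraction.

Against (1/3, 5/12, 1/6, 1/12), each row's expected payoff is I: 29/12; II: 47/12.
Taking the (2/3, 1/3)-weighted average: (2/3)·(29/12) + (1/3)·(47/12) = 35/12.

35/12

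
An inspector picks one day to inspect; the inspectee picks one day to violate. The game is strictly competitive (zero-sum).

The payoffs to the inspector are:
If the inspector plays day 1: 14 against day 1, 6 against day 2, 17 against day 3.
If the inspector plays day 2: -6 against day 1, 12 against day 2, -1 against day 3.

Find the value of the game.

Column day 3 is strictly dominated by day 1 for the inspectee (it gives the inspector more in every row).
The remaining 2×2 game on (day 1, day 2) × (day 1, day 2) has no saddle point. Let the inspector play day 1 with probability p; indifference gives 14p − 6(1−p) = 6p + 12(1−p), so p = 9/13.
Similarly the inspectee's optimal q on day 1 is 3/13, and the value is 14·(3/13) + (6)·(10/13) = 102/13.

102/13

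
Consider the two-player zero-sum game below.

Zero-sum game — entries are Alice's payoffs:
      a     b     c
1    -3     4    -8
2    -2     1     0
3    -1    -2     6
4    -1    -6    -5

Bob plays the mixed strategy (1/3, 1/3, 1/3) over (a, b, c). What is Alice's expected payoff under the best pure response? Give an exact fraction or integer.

1

1: (-3)·(1/3) + (4)·(1/3) + (-8)·(1/3) = -7/3.
2: (-2)·(1/3) + (1)·(1/3) + (0)·(1/3) = -1/3.
3: (-1)·(1/3) + (-2)·(1/3) + (6)·(1/3) = 1.
4: (-1)·(1/3) + (-6)·(1/3) + (-5)·(1/3) = -4.
The best pure response is 3 with expected payoff 1.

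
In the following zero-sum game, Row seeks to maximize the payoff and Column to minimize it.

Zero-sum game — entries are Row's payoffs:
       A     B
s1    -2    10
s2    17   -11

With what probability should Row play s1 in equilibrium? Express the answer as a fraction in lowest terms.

7/10

Row minima are -2 and -11, so Row's maximin is -2; column maxima are 17 and 10, so Column's minimax is 10. These differ, so the equilibrium is in mixed strategies.
Let Row play s1 with probability p. Column is indifferent when −2p + 17(1−p) = 10p − 11(1−p), giving p = 7/10.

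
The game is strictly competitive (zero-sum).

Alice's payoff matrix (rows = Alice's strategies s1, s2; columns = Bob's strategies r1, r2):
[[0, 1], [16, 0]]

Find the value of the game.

16/17

Row minima are 0 and 0, so Alice's maximin is 0; column maxima are 16 and 1, so Bob's minimax is 1. These differ, so the equilibrium is in mixed strategies.
Let Alice play s1 with probability p. Bob is indifferent when 16(1−p) = p, giving p = 16/17.
Let Bob play r1 with probability q. Alice is indifferent when (1−q) = 16q, giving q = 1/17.
The value is 0·(1/17) + (1)·(16/17) = 16/17.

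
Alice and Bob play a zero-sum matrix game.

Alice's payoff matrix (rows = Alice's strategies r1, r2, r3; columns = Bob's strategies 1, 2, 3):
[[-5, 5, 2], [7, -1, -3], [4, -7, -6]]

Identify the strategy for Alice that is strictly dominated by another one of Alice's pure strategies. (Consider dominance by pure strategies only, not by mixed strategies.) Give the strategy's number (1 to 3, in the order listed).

Compare r3 with r2: 7 > 4, -1 > -7, -3 > -6.
So r2 strictly dominates r3 for Alice; r3 is strictly dominated.

3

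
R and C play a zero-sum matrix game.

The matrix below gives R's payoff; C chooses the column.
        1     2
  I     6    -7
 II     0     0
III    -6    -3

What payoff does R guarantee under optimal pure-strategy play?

Row minima: -7, 0, -6 → R's maximin is 0.
Column maxima: 6, 0 → C's minimax is 0.
They coincide at (II, 2), so the value is 0.

0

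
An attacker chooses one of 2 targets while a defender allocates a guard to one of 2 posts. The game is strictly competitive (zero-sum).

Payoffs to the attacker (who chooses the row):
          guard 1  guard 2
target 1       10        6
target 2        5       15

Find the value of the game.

60/7

Row minima are 6 and 5, so the attacker's maximin is 6; column maxima are 10 and 15, so the defender's minimax is 10. These differ, so the equilibrium is in mixed strategies.
Let the attacker play target 1 with probability p. The defender is indifferent when 10p + 5(1−p) = 6p + 15(1−p), giving p = 5/7.
Let the defender play guard 1 with probability q. The attacker is indifferent when 10q + 6(1−q) = 5q + 15(1−q), giving q = 9/14.
The value is 10·(9/14) + (6)·(5/14) = 60/7.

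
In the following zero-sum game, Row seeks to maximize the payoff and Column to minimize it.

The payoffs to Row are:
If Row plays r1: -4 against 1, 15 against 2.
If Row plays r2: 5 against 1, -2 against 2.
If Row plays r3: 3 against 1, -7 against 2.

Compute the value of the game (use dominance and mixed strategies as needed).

Row r3 is strictly dominated by row r2, so Row never plays it.
The remaining 2×2 game on (r1, r2) × (1, 2) has no saddle point. Let Row play r1 with probability p; indifference gives −4p + 5(1−p) = 15p − 2(1−p), so p = 7/26.
Similarly Column's optimal q on 1 is 17/26, and the value is -4·(17/26) + (15)·(9/26) = 67/26.

67/26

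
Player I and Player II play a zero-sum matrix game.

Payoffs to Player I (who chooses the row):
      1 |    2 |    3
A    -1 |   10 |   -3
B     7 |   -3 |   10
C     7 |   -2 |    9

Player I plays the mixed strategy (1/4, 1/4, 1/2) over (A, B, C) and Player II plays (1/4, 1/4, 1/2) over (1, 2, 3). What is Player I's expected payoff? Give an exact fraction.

73/16

Against (1/4, 1/4, 1/2), each row's expected payoff is A: 3/4; B: 6; C: 23/4.
Taking the (1/4, 1/4, 1/2)-weighted average: (1/4)·(3/4) + (1/4)·(6) + (1/2)·(23/4) = 73/16.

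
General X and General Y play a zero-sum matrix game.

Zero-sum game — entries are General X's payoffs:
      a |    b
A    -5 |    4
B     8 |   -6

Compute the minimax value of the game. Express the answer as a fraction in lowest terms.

Row minima are -5 and -6, so General X's maximin is -5; column maxima are 8 and 4, so General Y's minimax is 4. These differ, so the equilibrium is in mixed strategies.
Let General X play A with probability p. General Y is indifferent when −5p + 8(1−p) = 4p − 6(1−p), giving p = 14/23.
Let General Y play a with probability q. General X is indifferent when −5q + 4(1−q) = 8q − 6(1−q), giving q = 10/23.
The value is -5·(10/23) + (4)·(13/23) = 2/23.

2/23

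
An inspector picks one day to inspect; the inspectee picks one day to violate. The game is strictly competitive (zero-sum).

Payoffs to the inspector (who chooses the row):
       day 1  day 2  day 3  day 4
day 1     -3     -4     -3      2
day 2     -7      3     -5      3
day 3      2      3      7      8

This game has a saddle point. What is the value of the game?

Row minima: -4, -7, 2 → the inspector's maximin is 2.
Column maxima: 2, 3, 7, 8 → the inspectee's minimax is 2.
They coincide at (day 3, day 1), so the value is 2.

2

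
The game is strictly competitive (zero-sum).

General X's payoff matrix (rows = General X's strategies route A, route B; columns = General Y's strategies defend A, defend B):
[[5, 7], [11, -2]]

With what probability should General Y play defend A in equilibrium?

Row minima are 5 and -2, so General X's maximin is 5; column maxima are 11 and 7, so General Y's minimax is 7. These differ, so the equilibrium is in mixed strategies.
Let General Y play defend A with probability q. General X is indifferent when 5q + 7(1−q) = 11q − 2(1−q), giving q = 3/5.

3/5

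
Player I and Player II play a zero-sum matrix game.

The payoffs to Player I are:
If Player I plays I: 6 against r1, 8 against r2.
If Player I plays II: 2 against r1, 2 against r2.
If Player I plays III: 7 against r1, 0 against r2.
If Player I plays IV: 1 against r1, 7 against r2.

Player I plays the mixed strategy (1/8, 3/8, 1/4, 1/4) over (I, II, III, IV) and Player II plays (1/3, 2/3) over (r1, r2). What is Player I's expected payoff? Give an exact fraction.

Against (1/3, 2/3), each row's expected payoff is I: 22/3; II: 2; III: 7/3; IV: 5.
Taking the (1/8, 3/8, 1/4, 1/4)-weighted average: (1/8)·(22/3) + (3/8)·(2) + (1/4)·(7/3) + (1/4)·(5) = 7/2.

7/2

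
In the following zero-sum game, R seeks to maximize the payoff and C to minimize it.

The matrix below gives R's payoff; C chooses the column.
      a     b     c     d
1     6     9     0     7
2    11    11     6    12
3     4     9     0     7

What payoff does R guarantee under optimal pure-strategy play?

6

Row minima: 0, 6, 0 → R's maximin is 6.
Column maxima: 11, 11, 6, 12 → C's minimax is 6.
They coincide at (2, c), so the value is 6.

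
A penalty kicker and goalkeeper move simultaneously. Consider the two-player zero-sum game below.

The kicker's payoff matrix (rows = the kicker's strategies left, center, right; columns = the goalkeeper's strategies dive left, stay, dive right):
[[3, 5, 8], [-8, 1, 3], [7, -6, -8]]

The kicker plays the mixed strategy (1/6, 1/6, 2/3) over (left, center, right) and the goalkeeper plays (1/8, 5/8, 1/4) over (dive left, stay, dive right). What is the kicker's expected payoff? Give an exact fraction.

Against (1/8, 5/8, 1/4), each row's expected payoff is left: 11/2; center: 3/8; right: -39/8.
Taking the (1/6, 1/6, 2/3)-weighted average: (1/6)·(11/2) + (1/6)·(3/8) + (2/3)·(-39/8) = -109/48.

-109/48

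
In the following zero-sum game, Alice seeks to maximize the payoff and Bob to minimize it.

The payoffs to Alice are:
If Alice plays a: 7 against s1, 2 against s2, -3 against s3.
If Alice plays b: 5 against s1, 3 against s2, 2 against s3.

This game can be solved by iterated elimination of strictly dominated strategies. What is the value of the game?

Column s2 is strictly dominated by s3 for Bob (-3<2, 2<3); eliminate s2.
Column s1 is strictly dominated by s3 for Bob (-3<7, 2<5); eliminate s1.
Row a is strictly dominated by row b (2>-3); eliminate a.
Only (b, s3) remains, with payoff 2.

2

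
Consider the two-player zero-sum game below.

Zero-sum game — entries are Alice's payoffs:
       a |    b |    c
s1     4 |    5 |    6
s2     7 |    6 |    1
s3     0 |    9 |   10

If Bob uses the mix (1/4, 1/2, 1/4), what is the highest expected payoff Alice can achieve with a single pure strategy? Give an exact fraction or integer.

7

s1: (4)·(1/4) + (5)·(1/2) + (6)·(1/4) = 5.
s2: (7)·(1/4) + (6)·(1/2) + (1)·(1/4) = 5.
s3: (0)·(1/4) + (9)·(1/2) + (10)·(1/4) = 7.
The best pure response is s3 with expected payoff 7.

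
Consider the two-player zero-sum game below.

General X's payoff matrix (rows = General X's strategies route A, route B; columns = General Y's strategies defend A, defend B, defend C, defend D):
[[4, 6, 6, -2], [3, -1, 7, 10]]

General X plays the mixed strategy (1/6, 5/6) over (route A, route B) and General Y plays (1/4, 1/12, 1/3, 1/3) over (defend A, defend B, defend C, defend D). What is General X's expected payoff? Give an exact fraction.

23/4

Against (1/4, 1/12, 1/3, 1/3), each row's expected payoff is route A: 17/6; route B: 19/3.
Taking the (1/6, 5/6)-weighted average: (1/6)·(17/6) + (5/6)·(19/3) = 23/4.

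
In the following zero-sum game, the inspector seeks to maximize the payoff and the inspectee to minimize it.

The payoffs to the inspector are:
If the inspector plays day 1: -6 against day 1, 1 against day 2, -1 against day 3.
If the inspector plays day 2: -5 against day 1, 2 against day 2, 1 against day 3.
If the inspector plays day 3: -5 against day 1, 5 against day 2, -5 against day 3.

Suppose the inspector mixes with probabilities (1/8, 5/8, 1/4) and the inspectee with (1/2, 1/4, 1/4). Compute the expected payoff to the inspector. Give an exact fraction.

-67/32

Against (1/2, 1/4, 1/4), each row's expected payoff is day 1: -3; day 2: -7/4; day 3: -5/2.
Taking the (1/8, 5/8, 1/4)-weighted average: (1/8)·(-3) + (5/8)·(-7/4) + (1/4)·(-5/2) = -67/32.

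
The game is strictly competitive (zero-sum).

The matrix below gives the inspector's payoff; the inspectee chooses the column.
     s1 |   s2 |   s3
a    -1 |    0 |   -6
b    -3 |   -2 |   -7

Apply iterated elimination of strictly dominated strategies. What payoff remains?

-6

Column s2 is strictly dominated by s1 for the inspectee (-1<0, -3<-2); eliminate s2.
Column s1 is strictly dominated by s3 for the inspectee (-6<-1, -7<-3); eliminate s1.
Row b is strictly dominated by row a (-6>-7); eliminate b.
Only (a, s3) remains, with payoff -6.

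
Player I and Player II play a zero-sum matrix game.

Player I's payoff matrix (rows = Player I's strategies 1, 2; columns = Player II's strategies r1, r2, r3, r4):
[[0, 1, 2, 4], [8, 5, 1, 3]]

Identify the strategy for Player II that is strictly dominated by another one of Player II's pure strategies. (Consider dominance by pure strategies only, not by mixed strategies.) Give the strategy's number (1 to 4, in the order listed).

4

Player II prefers columns that give Player I less. Compare r4 with r3: 2 < 4, 1 < 3.
So r3 strictly dominates r4 for Player II; r4 is strictly dominated.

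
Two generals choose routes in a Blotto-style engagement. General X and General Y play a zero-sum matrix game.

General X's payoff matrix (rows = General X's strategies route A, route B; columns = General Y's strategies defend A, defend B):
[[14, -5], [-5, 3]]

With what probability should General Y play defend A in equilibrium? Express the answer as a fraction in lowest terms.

Row minima are -5 and -5, so General X's maximin is -5; column maxima are 14 and 3, so General Y's minimax is 3. These differ, so the equilibrium is in mixed strategies.
Let General Y play defend A with probability q. General X is indifferent when 14q − 5(1−q) = −5q + 3(1−q), giving q = 8/27.

8/27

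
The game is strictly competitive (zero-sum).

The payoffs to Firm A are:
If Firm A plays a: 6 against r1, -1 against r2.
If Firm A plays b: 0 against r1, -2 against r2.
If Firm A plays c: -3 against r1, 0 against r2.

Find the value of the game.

-3/10

Row b is strictly dominated by row a, so Firm A never plays it.
The remaining 2×2 game on (a, c) × (r1, r2) has no saddle point. Let Firm A play a with probability p; indifference gives 6p − 3(1−p) = −p, so p = 3/10.
Similarly Firm B's optimal q on r1 is 1/10, and the value is 6·(1/10) + (-1)·(9/10) = -3/10.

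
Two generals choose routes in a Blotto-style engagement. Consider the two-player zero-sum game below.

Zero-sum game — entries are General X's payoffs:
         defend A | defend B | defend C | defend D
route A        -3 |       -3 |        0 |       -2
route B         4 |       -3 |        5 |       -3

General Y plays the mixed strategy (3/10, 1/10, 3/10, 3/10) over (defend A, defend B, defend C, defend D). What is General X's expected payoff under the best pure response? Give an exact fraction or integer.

3/2

route A: (-3)·(3/10) + (-3)·(1/10) + (0)·(3/10) + (-2)·(3/10) = -9/5.
route B: (4)·(3/10) + (-3)·(1/10) + (5)·(3/10) + (-3)·(3/10) = 3/2.
The best pure response is route B with expected payoff 3/2.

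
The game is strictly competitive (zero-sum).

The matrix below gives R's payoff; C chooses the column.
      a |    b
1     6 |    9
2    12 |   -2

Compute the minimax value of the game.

120/17

Row minima are 6 and -2, so R's maximin is 6; column maxima are 12 and 9, so C's minimax is 9. These differ, so the equilibrium is in mixed strategies.
Let R play 1 with probability p. C is indifferent when 6p + 12(1−p) = 9p − 2(1−p), giving p = 14/17.
Let C play a with probability q. R is indifferent when 6q + 9(1−q) = 12q − 2(1−q), giving q = 11/17.
The value is 6·(11/17) + (9)·(6/17) = 120/17.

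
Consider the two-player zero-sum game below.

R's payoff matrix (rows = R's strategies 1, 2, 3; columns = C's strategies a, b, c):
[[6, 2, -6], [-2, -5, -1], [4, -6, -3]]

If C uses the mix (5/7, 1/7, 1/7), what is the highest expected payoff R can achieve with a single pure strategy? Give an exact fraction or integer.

26/7

1: (6)·(5/7) + (2)·(1/7) + (-6)·(1/7) = 26/7.
2: (-2)·(5/7) + (-5)·(1/7) + (-1)·(1/7) = -16/7.
3: (4)·(5/7) + (-6)·(1/7) + (-3)·(1/7) = 11/7.
The best pure response is 1 with expected payoff 26/7.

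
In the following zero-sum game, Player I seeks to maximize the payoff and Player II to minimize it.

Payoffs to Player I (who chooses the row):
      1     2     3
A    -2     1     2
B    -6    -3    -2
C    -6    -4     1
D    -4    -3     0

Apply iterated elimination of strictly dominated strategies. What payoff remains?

-2

Column 3 is strictly dominated by 1 for Player II (-2<2, -6<-2, -6<1, -4<0); eliminate 3.
Row C is strictly dominated by row A (-2>-6, 1>-4); eliminate C.
Column 2 is strictly dominated by 1 for Player II (-2<1, -6<-3, -4<-3); eliminate 2.
Row D is strictly dominated by row A (-2>-4); eliminate D.
Row B is strictly dominated by row A (-2>-6); eliminate B.
Only (A, 1) remains, with payoff -2.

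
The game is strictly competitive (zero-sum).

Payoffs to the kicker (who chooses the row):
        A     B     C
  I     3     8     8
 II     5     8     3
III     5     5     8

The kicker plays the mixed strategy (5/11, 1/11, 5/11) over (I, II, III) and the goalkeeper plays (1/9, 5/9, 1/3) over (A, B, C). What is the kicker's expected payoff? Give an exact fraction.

659/99

Against (1/9, 5/9, 1/3), each row's expected payoff is I: 67/9; II: 6; III: 6.
Taking the (5/11, 1/11, 5/11)-weighted average: (5/11)·(67/9) + (1/11)·(6) + (5/11)·(6) = 659/99.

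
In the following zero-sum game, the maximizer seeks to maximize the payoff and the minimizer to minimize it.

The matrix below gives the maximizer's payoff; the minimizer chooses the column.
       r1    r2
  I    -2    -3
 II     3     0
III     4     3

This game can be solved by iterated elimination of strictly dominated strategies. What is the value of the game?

3

Column r1 is strictly dominated by r2 for the minimizer (-3<-2, 0<3, 3<4); eliminate r1.
Row II is strictly dominated by row III (3>0); eliminate II.
Row I is strictly dominated by row III (3>-3); eliminate I.
Only (III, r2) remains, with payoff 3.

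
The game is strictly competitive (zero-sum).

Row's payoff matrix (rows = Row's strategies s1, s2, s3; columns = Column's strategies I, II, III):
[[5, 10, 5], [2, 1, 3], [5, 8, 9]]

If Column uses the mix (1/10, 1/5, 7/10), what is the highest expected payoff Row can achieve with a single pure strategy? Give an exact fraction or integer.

s1: (5)·(1/10) + (10)·(1/5) + (5)·(7/10) = 6.
s2: (2)·(1/10) + (1)·(1/5) + (3)·(7/10) = 5/2.
s3: (5)·(1/10) + (8)·(1/5) + (9)·(7/10) = 42/5.
The best pure response is s3 with expected payoff 42/5.

42/5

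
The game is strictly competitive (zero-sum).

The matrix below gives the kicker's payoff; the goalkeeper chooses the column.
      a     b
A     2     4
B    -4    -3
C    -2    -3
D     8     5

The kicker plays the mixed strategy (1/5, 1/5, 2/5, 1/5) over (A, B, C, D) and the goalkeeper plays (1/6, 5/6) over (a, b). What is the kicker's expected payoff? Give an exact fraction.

Against (1/6, 5/6), each row's expected payoff is A: 11/3; B: -19/6; C: -17/6; D: 11/2.
Taking the (1/5, 1/5, 2/5, 1/5)-weighted average: (1/5)·(11/3) + (1/5)·(-19/6) + (2/5)·(-17/6) + (1/5)·(11/2) = 1/15.

1/15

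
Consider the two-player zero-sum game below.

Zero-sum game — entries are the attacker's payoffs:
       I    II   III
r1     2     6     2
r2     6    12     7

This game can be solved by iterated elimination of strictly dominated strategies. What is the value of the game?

Column II is strictly dominated by I for the defender (2<6, 6<12); eliminate II.
Row r1 is strictly dominated by row r2 (6>2, 7>2); eliminate r1.
Column III is strictly dominated by I for the defender (6<7); eliminate III.
Only (r2, I) remains, with payoff 6.

6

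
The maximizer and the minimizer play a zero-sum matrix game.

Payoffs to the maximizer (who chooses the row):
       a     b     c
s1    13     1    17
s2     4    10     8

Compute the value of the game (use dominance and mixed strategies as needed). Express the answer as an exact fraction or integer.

7

Column c is strictly dominated by a for the minimizer (it gives the maximizer more in every row).
The remaining 2×2 game on (s1, s2) × (a, b) has no saddle point. Let the maximizer play s1 with probability p; indifference gives 13p + 4(1−p) = p + 10(1−p), so p = 1/3.
Similarly the minimizer's optimal q on a is 1/2, and the value is 13·(1/2) + (1)·(1/2) = 7.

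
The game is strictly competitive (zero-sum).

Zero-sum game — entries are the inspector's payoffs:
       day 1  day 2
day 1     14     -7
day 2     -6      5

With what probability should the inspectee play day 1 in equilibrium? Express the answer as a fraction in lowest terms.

3/8

Row minima are -7 and -6, so the inspector's maximin is -6; column maxima are 14 and 5, so the inspectee's minimax is 5. These differ, so the equilibrium is in mixed strategies.
Let the inspectee play day 1 with probability q. The inspector is indifferent when 14q − 7(1−q) = −6q + 5(1−q), giving q = 3/8.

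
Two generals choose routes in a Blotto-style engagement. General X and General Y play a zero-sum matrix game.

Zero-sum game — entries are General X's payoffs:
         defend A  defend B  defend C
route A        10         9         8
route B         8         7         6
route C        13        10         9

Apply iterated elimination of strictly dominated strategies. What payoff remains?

Row route A is strictly dominated by row route C (13>10, 10>9, 9>8); eliminate route A.
Column defend A is strictly dominated by defend B for General Y (7<8, 10<13); eliminate defend A.
Column defend B is strictly dominated by defend C for General Y (6<7, 9<10); eliminate defend B.
Row route B is strictly dominated by row route C (9>6); eliminate route B.
Only (route C, defend C) remains, with payoff 9.

9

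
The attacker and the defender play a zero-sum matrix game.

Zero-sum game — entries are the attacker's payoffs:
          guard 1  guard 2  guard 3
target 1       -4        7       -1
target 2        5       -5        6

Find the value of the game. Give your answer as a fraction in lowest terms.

Column guard 3 is strictly dominated by guard 1 for the defender (it gives the attacker more in every row).
The remaining 2×2 game on (target 1, target 2) × (guard 1, guard 2) has no saddle point. Let the attacker play target 1 with probability p; indifference gives −4p + 5(1−p) = 7p − 5(1−p), so p = 10/21.
Similarly the defender's optimal q on guard 1 is 4/7, and the value is -4·(4/7) + (7)·(3/7) = 5/7.

5/7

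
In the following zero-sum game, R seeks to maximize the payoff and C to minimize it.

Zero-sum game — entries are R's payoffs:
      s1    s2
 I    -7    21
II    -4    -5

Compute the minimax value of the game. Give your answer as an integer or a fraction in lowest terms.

-119/29

Row minima are -7 and -5, so R's maximin is -5; column maxima are -4 and 21, so C's minimax is -4. These differ, so the equilibrium is in mixed strategies.
Let R play I with probability p. C is indifferent when −7p − 4(1−p) = 21p − 5(1−p), giving p = 1/29.
Let C play s1 with probability q. R is indifferent when −7q + 21(1−q) = −4q − 5(1−q), giving q = 26/29.
The value is -7·(26/29) + (21)·(3/29) = -119/29.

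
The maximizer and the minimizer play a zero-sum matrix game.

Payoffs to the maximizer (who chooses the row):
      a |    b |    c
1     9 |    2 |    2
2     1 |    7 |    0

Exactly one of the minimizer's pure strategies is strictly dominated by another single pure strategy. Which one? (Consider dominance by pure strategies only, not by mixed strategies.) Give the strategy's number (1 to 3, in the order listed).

The minimizer prefers columns that give the maximizer less. Compare a with c: 2 < 9, 0 < 1.
So c strictly dominates a for the minimizer; a is strictly dominated.

1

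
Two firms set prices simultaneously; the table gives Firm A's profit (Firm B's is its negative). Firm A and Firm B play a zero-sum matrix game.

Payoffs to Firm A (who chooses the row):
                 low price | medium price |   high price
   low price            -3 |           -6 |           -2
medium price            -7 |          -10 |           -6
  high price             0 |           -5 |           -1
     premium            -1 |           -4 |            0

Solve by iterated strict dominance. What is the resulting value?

-4

Column high price is strictly dominated by medium price for Firm B (-6<-2, -10<-6, -5<-1, -4<0); eliminate high price.
Column low price is strictly dominated by medium price for Firm B (-6<-3, -10<-7, -5<0, -4<-1); eliminate low price.
Row high price is strictly dominated by row premium (-4>-5); eliminate high price.
Row low price is strictly dominated by row premium (-4>-6); eliminate low price.
Row medium price is strictly dominated by row premium (-4>-10); eliminate medium price.
Only (premium, medium price) remains, with payoff -4.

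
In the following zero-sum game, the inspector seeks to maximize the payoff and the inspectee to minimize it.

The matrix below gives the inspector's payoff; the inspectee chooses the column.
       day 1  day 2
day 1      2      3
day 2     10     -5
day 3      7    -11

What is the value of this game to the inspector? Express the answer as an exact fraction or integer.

Row day 3 is strictly dominated by row day 2, so the inspector never plays it.
The remaining 2×2 game on (day 1, day 2) × (day 1, day 2) has no saddle point. Let the inspector play day 1 with probability p; indifference gives 2p + 10(1−p) = 3p − 5(1−p), so p = 15/16.
Similarly the inspectee's optimal q on day 1 is 1/2, and the value is 2·(1/2) + (3)·(1/2) = 5/2.

5/2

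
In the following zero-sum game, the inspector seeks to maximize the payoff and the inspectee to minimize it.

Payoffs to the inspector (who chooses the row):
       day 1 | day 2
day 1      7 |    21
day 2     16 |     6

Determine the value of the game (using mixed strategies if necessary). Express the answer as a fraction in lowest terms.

49/4

Row minima are 7 and 6, so the inspector's maximin is 7; column maxima are 16 and 21, so the inspectee's minimax is 16. These differ, so the equilibrium is in mixed strategies.
Let the inspector play day 1 with probability p. The inspectee is indifferent when 7p + 16(1−p) = 21p + 6(1−p), giving p = 5/12.
Let the inspectee play day 1 with probability q. The inspector is indifferent when 7q + 21(1−q) = 16q + 6(1−q), giving q = 5/8.
The value is 7·(5/8) + (21)·(3/8) = 49/4.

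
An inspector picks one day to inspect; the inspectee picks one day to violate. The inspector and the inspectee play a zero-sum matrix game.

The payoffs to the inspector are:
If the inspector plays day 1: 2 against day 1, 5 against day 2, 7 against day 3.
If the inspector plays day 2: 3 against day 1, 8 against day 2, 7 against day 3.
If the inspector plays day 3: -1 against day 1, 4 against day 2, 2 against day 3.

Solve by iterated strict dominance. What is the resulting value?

3

Row day 3 is strictly dominated by row day 1 (2>-1, 5>4, 7>2); eliminate day 3.
Column day 3 is strictly dominated by day 1 for the inspectee (2<7, 3<7); eliminate day 3.
Column day 2 is strictly dominated by day 1 for the inspectee (2<5, 3<8); eliminate day 2.
Row day 1 is strictly dominated by row day 2 (3>2); eliminate day 1.
Only (day 2, day 1) remains, with payoff 3.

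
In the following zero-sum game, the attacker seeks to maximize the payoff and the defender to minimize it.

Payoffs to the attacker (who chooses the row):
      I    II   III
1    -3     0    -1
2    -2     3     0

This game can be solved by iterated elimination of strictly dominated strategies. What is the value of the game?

-2

Column II is strictly dominated by I for the defender (-3<0, -2<3); eliminate II.
Column III is strictly dominated by I for the defender (-3<-1, -2<0); eliminate III.
Row 1 is strictly dominated by row 2 (-2>-3); eliminate 1.
Only (2, I) remains, with payoff -2.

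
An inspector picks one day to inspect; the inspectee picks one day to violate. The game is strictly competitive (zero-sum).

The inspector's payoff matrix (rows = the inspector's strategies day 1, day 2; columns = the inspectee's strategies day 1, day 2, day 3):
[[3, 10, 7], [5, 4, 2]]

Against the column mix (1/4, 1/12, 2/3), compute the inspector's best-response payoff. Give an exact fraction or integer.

day 1: (3)·(1/4) + (10)·(1/12) + (7)·(2/3) = 25/4.
day 2: (5)·(1/4) + (4)·(1/12) + (2)·(2/3) = 35/12.
The best pure response is day 1 with expected payoff 25/4.

25/4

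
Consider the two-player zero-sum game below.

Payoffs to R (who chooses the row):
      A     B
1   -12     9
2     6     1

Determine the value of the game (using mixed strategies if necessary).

33/13

Row minima are -12 and 1, so R's maximin is 1; column maxima are 6 and 9, so C's minimax is 6. These differ, so the equilibrium is in mixed strategies.
Let R play 1 with probability p. C is indifferent when −12p + 6(1−p) = 9p + (1−p), giving p = 5/26.
Let C play A with probability q. R is indifferent when −12q + 9(1−q) = 6q + (1−q), giving q = 4/13.
The value is -12·(4/13) + (9)·(9/13) = 33/13.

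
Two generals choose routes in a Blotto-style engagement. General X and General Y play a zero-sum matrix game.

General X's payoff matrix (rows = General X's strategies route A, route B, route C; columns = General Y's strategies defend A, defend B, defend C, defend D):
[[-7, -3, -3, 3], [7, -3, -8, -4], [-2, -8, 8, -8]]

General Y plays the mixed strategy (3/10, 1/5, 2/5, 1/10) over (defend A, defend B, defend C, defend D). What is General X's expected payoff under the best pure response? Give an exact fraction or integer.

1/5

route A: (-7)·(3/10) + (-3)·(1/5) + (-3)·(2/5) + (3)·(1/10) = -18/5.
route B: (7)·(3/10) + (-3)·(1/5) + (-8)·(2/5) + (-4)·(1/10) = -21/10.
route C: (-2)·(3/10) + (-8)·(1/5) + (8)·(2/5) + (-8)·(1/10) = 1/5.
The best pure response is route C with expected payoff 1/5.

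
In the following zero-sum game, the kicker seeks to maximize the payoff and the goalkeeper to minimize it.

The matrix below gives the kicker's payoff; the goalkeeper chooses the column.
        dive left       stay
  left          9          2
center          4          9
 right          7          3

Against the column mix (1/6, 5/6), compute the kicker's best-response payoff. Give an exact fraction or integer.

49/6

left: (9)·(1/6) + (2)·(5/6) = 19/6.
center: (4)·(1/6) + (9)·(5/6) = 49/6.
right: (7)·(1/6) + (3)·(5/6) = 11/3.
The best pure response is center with expected payoff 49/6.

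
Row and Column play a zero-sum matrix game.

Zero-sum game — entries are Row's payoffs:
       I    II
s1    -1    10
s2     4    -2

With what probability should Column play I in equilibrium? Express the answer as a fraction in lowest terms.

Row minima are -1 and -2, so Row's maximin is -1; column maxima are 4 and 10, so Column's minimax is 4. These differ, so the equilibrium is in mixed strategies.
Let Column play I with probability q. Row is indifferent when −q + 10(1−q) = 4q − 2(1−q), giving q = 12/17.

12/17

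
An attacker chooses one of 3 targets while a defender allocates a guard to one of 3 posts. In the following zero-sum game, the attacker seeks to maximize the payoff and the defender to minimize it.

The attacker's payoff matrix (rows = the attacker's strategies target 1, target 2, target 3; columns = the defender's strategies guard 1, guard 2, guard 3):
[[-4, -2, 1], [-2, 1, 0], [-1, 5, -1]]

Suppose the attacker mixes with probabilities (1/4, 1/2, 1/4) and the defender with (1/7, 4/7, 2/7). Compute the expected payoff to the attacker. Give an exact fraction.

11/28

Against (1/7, 4/7, 2/7), each row's expected payoff is target 1: -10/7; target 2: 2/7; target 3: 17/7.
Taking the (1/4, 1/2, 1/4)-weighted average: (1/4)·(-10/7) + (1/2)·(2/7) + (1/4)·(17/7) = 11/28.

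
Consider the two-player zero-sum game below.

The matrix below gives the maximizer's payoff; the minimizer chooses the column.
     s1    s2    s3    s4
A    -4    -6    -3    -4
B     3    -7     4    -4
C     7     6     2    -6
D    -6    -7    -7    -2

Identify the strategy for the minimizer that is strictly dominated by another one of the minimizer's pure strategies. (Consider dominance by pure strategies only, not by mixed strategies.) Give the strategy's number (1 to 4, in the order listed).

The minimizer prefers columns that give the maximizer less. Compare s1 with s2: -6 < -4, -7 < 3, 6 < 7, -7 < -6.
So s2 strictly dominates s1 for the minimizer; s1 is strictly dominated.

1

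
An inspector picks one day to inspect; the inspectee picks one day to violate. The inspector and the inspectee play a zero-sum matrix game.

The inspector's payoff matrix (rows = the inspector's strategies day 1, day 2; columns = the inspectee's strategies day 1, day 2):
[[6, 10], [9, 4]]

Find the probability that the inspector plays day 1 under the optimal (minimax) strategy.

Row minima are 6 and 4, so the inspector's maximin is 6; column maxima are 9 and 10, so the inspectee's minimax is 9. These differ, so the equilibrium is in mixed strategies.
Let the inspector play day 1 with probability p. The inspectee is indifferent when 6p + 9(1−p) = 10p + 4(1−p), giving p = 5/9.

5/9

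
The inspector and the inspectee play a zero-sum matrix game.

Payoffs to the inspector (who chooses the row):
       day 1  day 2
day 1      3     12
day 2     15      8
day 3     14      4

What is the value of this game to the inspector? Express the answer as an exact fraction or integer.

Row day 3 is strictly dominated by row day 2, so the inspector never plays it.
The remaining 2×2 game on (day 1, day 2) × (day 1, day 2) has no saddle point. Let the inspector play day 1 with probability p; indifference gives 3p + 15(1−p) = 12p + 8(1−p), so p = 7/16.
Similarly the inspectee's optimal q on day 1 is 1/4, and the value is 3·(1/4) + (12)·(3/4) = 39/4.

39/4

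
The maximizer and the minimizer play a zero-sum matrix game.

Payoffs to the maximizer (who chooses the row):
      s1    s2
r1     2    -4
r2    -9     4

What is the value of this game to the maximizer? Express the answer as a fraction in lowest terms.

Row minima are -4 and -9, so the maximizer's maximin is -4; column maxima are 2 and 4, so the minimizer's minimax is 2. These differ, so the equilibrium is in mixed strategies.
Let the maximizer play r1 with probability p. The minimizer is indifferent when 2p − 9(1−p) = −4p + 4(1−p), giving p = 13/19.
Let the minimizer play s1 with probability q. The maximizer is indifferent when 2q − 4(1−q) = −9q + 4(1−q), giving q = 8/19.
The value is 2·(8/19) + (-4)·(11/19) = -28/19.

-28/19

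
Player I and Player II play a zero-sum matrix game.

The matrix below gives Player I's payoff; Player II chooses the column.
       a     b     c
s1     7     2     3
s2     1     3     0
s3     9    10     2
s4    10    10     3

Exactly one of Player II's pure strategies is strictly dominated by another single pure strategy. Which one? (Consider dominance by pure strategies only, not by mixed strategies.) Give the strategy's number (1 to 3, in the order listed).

Player II prefers columns that give Player I less. Compare a with c: 3 < 7, 0 < 1, 2 < 9, 3 < 10.
So c strictly dominates a for Player II; a is strictly dominated.

1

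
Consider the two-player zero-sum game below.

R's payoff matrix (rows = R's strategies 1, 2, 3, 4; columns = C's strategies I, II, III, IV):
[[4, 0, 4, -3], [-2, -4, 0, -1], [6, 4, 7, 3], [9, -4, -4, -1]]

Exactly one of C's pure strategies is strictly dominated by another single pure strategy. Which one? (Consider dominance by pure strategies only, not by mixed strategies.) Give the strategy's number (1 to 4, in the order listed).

C prefers columns that give R less. Compare I with II: 0 < 4, -4 < -2, 4 < 6, -4 < 9.
So II strictly dominates I for C; I is strictly dominated.

1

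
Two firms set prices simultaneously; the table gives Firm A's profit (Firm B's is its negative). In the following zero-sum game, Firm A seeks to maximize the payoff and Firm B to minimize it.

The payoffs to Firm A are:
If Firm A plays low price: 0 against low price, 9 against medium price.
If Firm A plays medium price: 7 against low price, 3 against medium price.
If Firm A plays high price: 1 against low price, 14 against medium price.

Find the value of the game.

Row low price is strictly dominated by row high price, so Firm A never plays it.
The remaining 2×2 game on (medium price, high price) × (low price, medium price) has no saddle point. Let Firm A play medium price with probability p; indifference gives 7p + (1−p) = 3p + 14(1−p), so p = 13/17.
Similarly Firm B's optimal q on low price is 11/17, and the value is 7·(11/17) + (3)·(6/17) = 95/17.

95/17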